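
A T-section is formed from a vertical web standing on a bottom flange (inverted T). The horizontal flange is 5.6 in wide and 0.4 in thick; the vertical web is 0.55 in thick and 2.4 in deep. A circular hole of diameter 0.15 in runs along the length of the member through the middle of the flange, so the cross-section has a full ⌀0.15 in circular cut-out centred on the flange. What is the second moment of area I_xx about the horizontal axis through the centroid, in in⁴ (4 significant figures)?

Decompose the section into non-overlapping parts with the origin at the bottom-left of its bounding rectangle.
Flange: 5.6 × 0.4, A = 2.24 in², y = 0.2 in, Ī = 0.0298667 in⁴.
Web: 0.55 × 2.4, A = 1.32 in², y = 1.6 in, Ī = 0.6336 in⁴.
Hole (subtracted): ⌀0.15, A = 0.0176715 in², y = 0.2 in, Ī = 0.0000248505 in⁴.
Centroid: ȳ = ΣA·y / ΣA = 0.721691 in.
Transfer each piece to the horizontal axis through the centroid using Ī + A·d² with d = y − 0.721691:
  flange: d = -0.521691 in → contributes +0.639508 in⁴
  web: d = 0.878309 in → contributes +1.65188 in⁴
  hole: d = -0.521691 in → contributes −0.00483434 in⁴
Total I = 2.28656 in⁴.

I_xx ≈ 2.287 in⁴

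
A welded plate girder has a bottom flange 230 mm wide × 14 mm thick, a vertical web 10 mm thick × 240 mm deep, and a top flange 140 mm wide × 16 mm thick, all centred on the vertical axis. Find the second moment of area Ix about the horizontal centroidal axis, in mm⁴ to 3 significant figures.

Ix ≈ 9.84 × 10⁷ mm⁴

Break the section into simple shapes (no overlaps), measuring from the bottom-left corner of the bounding box.
Bottom plate: 230 × 14, A = 3 220 mm², y = 7 mm, Ī = 52 593 mm⁴.
Web plate: 10 × 240, A = 2 400 mm², y = 134 mm, Ī = 11 520 000 mm⁴.
Top plate: 140 × 16, A = 2 240 mm², y = 262 mm, Ī = 47 787 mm⁴.
Centroid: ȳ = ΣA·y / ΣA = 118.45 mm.
Transfer each piece to the horizontal centroidal axis using Ī + A·d² with d = y − 118.45:
  bottom plate: d = -111.45 mm → contributes +40 048 817 mm⁴
  web plate: d = 15.55 mm → contributes +12 100 298 mm⁴
  top plate: d = 143.55 mm → contributes +46 206 331 mm⁴
Total I = 98 355 446 mm⁴.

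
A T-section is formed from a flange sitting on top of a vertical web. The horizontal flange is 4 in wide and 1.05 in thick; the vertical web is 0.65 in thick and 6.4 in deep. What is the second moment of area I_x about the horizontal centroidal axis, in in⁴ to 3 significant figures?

I_x ≈ 43.6 in⁴

Split into non-overlapping primitives; take the origin at the lower-left of the bounding box.
Flange: 4 × 1.05, A = 4.2 in², y = 6.925 in, Ī = 0.38588 in⁴.
Web: 0.65 × 6.4, A = 4.16 in², y = 3.2 in, Ī = 14.199 in⁴.
Centroid: ȳ = ΣA·y / ΣA = 5.0714 in.
Transfer each piece to the horizontal centroidal axis using Ī + A·d² with d = y − 5.0714:
  flange: d = 1.8536 in → contributes +14.816 in⁴
  web: d = -1.8714 in → contributes +28.769 in⁴
Total I = 43.585 in⁴.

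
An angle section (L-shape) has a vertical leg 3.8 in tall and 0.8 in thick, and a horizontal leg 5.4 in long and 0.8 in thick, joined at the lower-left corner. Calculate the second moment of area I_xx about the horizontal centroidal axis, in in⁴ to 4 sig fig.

Break the section into simple shapes (no overlaps), measuring from the bottom-left corner of the bounding box.
Vertical leg: 0.8 × 3.8, A = 3.04 in², y = 1.9 in, Ī = 3.65813 in⁴.
Horizontal leg (remainder): 4.6 × 0.8, A = 3.68 in², y = 0.4 in, Ī = 0.196267 in⁴.
Centroid: ȳ = ΣA·y / ΣA = 1.07857 in.
Transfer each piece to the horizontal centroidal axis using Ī + A·d² with d = y − 1.07857:
  vertical leg: d = 0.821429 in → contributes +5.70936 in⁴
  horizontal leg (remainder): d = -0.678571 in → contributes +1.89076 in⁴
Total I = 7.60011 in⁴.

I_xx ≈ 7.600 in⁴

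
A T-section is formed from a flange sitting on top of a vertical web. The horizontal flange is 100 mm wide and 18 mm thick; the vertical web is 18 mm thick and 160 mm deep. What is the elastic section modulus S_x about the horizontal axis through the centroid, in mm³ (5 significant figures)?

S_x ≈ 1.3102 × 10⁵ mm³

Split into non-overlapping primitives; take the origin at the lower-left of the bounding box.
Flange: 100 × 18, A = 1 800 mm², y = 169 mm, Ī = 48 600 mm⁴.
Web: 18 × 160, A = 2 880 mm², y = 80 mm, Ī = 6 144 000 mm⁴.
Centroid: ȳ = ΣA·y / ΣA = 114.2308 mm.
Transfer each piece to the horizontal axis through the centroid using Ī + A·d² with d = y − 114.2308:
  flange: d = 54.76923 mm → contributes +5 448 004 mm⁴
  web: d = -34.23077 mm → contributes +9 518 627 mm⁴
Total I = 14 966 631 mm⁴.
Extreme fibre distance c = 114.2308 mm; S = I/c = 131 021 mm³.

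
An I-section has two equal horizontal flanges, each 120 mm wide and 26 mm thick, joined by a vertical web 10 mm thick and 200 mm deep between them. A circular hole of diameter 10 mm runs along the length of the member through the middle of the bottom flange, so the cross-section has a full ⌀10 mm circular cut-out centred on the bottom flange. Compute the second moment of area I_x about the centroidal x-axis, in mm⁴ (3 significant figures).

Split into non-overlapping primitives; take the origin at the lower-left of the bounding box.
Bottom flange: 120 × 26, A = 3 120 mm², y = 13 mm, Ī = 175 760 mm⁴.
Web: 10 × 200, A = 2 000 mm², y = 126 mm, Ī = 6 666 667 mm⁴.
Top flange: 120 × 26, A = 3 120 mm², y = 239 mm, Ī = 175 760 mm⁴.
Hole (subtracted): ⌀10, A = 78.54 mm², y = 13 mm, Ī = 490.87 mm⁴.
Centroid: ȳ = ΣA·y / ΣA = 127.09 mm.
Transfer each piece to the centroidal x-axis using Ī + A·d² with d = y − 127.09:
  bottom flange: d = -114.09 mm → contributes +40 785 497 mm⁴
  web: d = -1.0874 mm → contributes +6 669 032 mm⁴
  top flange: d = 111.91 mm → contributes +39 251 962 mm⁴
  hole: d = -114.09 mm → contributes −1 022 761 mm⁴
Total I = 85 683 730 mm⁴.

I_x ≈ 8.57 × 10⁷ mm⁴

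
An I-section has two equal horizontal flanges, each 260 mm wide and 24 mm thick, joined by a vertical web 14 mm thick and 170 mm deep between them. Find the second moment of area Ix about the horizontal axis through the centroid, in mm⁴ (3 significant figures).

Ix ≈ 1.24 × 10⁸ mm⁴

Split into non-overlapping primitives; take the origin at the lower-left of the bounding box.
Bottom flange: 260 × 24, A = 6 240 mm², y = 12 mm, Ī = 299 520 mm⁴.
Web: 14 × 170, A = 2 380 mm², y = 109 mm, Ī = 5 731 833 mm⁴.
Top flange: 260 × 24, A = 6 240 mm², y = 206 mm, Ī = 299 520 mm⁴.
By symmetry the centroid is at mid-height, ȳ = 109 mm.
Transfer each piece to the horizontal axis through the centroid using Ī + A·d² with d = y − 109:
  bottom flange: d = -97 mm → contributes +59 011 680 mm⁴
  web: d = 0 mm → contributes +5 731 833 mm⁴
  top flange: d = 97 mm → contributes +59 011 680 mm⁴
Total I = 123 755 193 mm⁴.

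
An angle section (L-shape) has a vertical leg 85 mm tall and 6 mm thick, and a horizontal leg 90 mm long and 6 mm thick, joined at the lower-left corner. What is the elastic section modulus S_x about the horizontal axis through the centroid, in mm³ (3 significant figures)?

S_x ≈ 1.13 × 10⁴ mm³

Treat the section as a set of non-overlapping primitives; coordinates are from the bounding-box lower-left.
Vertical leg: 6 × 85, A = 510 mm², y = 42.5 mm, Ī = 307 063 mm⁴.
Horizontal leg (remainder): 84 × 6, A = 504 mm², y = 3 mm, Ī = 1 512 mm⁴.
Centroid: ȳ = ΣA·y / ΣA = 22.867 mm.
Transfer each piece to the horizontal axis through the centroid using Ī + A·d² with d = y − 22.867:
  vertical leg: d = 19.633 mm → contributes +503 647 mm⁴
  horizontal leg (remainder): d = -19.867 mm → contributes +200 437 mm⁴
Total I = 704 084 mm⁴.
Extreme fibre distance c = 62.133 mm; S = I/c = 11 332 mm³.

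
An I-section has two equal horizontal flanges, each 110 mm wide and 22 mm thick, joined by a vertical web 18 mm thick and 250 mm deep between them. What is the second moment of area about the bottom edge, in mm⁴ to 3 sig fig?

I_base ≈ 3.15 × 10⁸ mm⁴

Break the section into simple shapes (no overlaps), measuring from the bottom-left corner of the bounding box.
Bottom flange: 110 × 22, A = 2 420 mm², y = 11 mm, Ī = 97 607 mm⁴.
Web: 18 × 250, A = 4 500 mm², y = 147 mm, Ī = 23 437 500 mm⁴.
Top flange: 110 × 22, A = 2 420 mm², y = 283 mm, Ī = 97 607 mm⁴.
Transfer each piece to a horizontal axis along the bottom face using Ī + A·d² with d = y − 0:
  bottom flange: d = 11 mm → contributes +390 427 mm⁴
  web: d = 147 mm → contributes +120 678 000 mm⁴
  top flange: d = 283 mm → contributes +193 912 987 mm⁴
Total I = 314 981 413 mm⁴.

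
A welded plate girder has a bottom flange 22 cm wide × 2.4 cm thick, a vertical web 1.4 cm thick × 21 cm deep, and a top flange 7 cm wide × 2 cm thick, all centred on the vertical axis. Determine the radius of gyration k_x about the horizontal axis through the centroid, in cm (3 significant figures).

Treat the section as a set of non-overlapping primitives; coordinates are from the bounding-box lower-left.
Bottom plate: 22 × 2.4, A = 52.8 cm², y = 1.2 cm, Ī = 25.344 cm⁴.
Web plate: 1.4 × 21, A = 29.4 cm², y = 12.9 cm, Ī = 1080.5 cm⁴.
Top plate: 7 × 2, A = 14 cm², y = 24.4 cm, Ī = 4.6667 cm⁴.
Centroid: ȳ = ΣA·y / ΣA = 8.152 cm.
Transfer each piece to the horizontal axis through the centroid using Ī + A·d² with d = y − 8.152:
  bottom plate: d = -6.952 cm → contributes +2577.2 cm⁴
  web plate: d = 4.748 cm → contributes +1743.2 cm⁴
  top plate: d = 16.248 cm → contributes +3700.6 cm⁴
Total I = 8 021 cm⁴.
Radius of gyration: k = √(I/A) = √(8 021 / 96.2) = 9.1312 cm.

k_x ≈ 9.13 cm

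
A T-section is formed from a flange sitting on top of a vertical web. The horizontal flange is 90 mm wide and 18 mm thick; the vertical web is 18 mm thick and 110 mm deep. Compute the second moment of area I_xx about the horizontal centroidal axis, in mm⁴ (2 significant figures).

Break the section into simple shapes (no overlaps), measuring from the bottom-left corner of the bounding box.
Flange: 90 × 18, A = 1 620 mm², y = 119 mm, Ī = 43 740 mm⁴.
Web: 18 × 110, A = 1 980 mm², y = 55 mm, Ī = 1 996 500 mm⁴.
Centroid: ȳ = ΣA·y / ΣA = 83.8 mm.
Transfer each piece to the horizontal centroidal axis using Ī + A·d² with d = y − 83.8:
  flange: d = 35.2 mm → contributes +2 050 985 mm⁴
  web: d = -28.8 mm → contributes +3 638 791 mm⁴
Total I = 5 689 776 mm⁴.

I_xx ≈ 5.7 × 10⁶ mm⁴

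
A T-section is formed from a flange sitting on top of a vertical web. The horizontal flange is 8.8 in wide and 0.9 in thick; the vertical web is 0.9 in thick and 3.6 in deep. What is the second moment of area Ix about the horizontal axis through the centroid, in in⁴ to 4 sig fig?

Decompose the section into non-overlapping parts with the origin at the bottom-left of its bounding rectangle.
Flange: 8.8 × 0.9, A = 7.92 in², y = 4.05 in, Ī = 0.5346 in⁴.
Web: 0.9 × 3.6, A = 3.24 in², y = 1.8 in, Ī = 3.4992 in⁴.
Centroid: ȳ = ΣA·y / ΣA = 3.39677 in.
Transfer each piece to the horizontal axis through the centroid using Ī + A·d² with d = y − 3.39677:
  flange: d = 0.653226 in → contributes +3.9141 in⁴
  web: d = -1.59677 in → contributes +11.7602 in⁴
Total I = 15.6743 in⁴.

Ix ≈ 15.67 in⁴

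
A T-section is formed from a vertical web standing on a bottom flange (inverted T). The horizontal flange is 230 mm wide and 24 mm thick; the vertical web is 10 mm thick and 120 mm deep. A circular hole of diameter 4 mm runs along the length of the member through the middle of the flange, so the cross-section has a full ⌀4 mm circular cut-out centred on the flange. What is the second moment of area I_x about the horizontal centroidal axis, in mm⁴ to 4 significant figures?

Decompose the section into non-overlapping parts with the origin at the bottom-left of its bounding rectangle.
Flange: 230 × 24, A = 5 520 mm², y = 12 mm, Ī = 264 960 mm⁴.
Web: 10 × 120, A = 1 200 mm², y = 84 mm, Ī = 1 440 000 mm⁴.
Hole (subtracted): ⌀4, A = 12.5664 mm², y = 12 mm, Ī = 12.5664 mm⁴.
Centroid: ȳ = ΣA·y / ΣA = 24.8812 mm.
Transfer each piece to the horizontal centroidal axis using Ī + A·d² with d = y − 24.8812:
  flange: d = -12.8812 mm → contributes +1 180 872 mm⁴
  web: d = 59.1188 mm → contributes +5 634 035 mm⁴
  hole: d = -12.8812 mm → contributes −2097.66 mm⁴
Total I = 6 812 809 mm⁴.

I_x ≈ 6.813 × 10⁶ mm⁴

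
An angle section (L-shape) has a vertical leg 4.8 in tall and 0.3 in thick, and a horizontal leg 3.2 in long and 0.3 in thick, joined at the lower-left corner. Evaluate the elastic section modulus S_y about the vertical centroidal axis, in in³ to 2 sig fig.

Decompose the section into non-overlapping parts with the origin at the bottom-left of its bounding rectangle.
Vertical leg: 0.3 × 4.8, A = 1.44 in², x = 0.15 in, Ī = 0.0108 in⁴.
Horizontal leg (remainder): 2.9 × 0.3, A = 0.87 in², x = 1.75 in, Ī = 0.6097 in⁴.
Centroid: x̄ = ΣA·x / ΣA = 0.7526 in.
Transfer each piece to the vertical centroidal axis using Ī + A·d² with d = x − 0.7526:
  vertical leg: d = -0.6026 in → contributes +0.5337 in⁴
  horizontal leg (remainder): d = 0.9974 in → contributes +1.475 in⁴
Total I = 2.009 in⁴.
Extreme fibre distance c = 2.447 in; S = I/c = 0.8208 in³.

S_y ≈ 0.82 in³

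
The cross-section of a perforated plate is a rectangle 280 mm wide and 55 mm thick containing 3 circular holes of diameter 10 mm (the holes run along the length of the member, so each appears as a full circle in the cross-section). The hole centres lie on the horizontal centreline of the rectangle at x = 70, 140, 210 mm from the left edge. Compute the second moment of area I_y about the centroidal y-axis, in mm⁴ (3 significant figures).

I_y ≈ 9.98 × 10⁷ mm⁴

Split into non-overlapping primitives; take the origin at the lower-left of the bounding box.
Plate: 280 × 55, A = 15 400 mm², x = 140 mm, Ī = 100 613 333 mm⁴.
Hole 1 (subtracted): ⌀10, A = 78.54 mm², x = 70 mm, Ī = 490.87 mm⁴.
Hole 2 (subtracted): ⌀10, A = 78.54 mm², x = 140 mm, Ī = 490.87 mm⁴.
Hole 3 (subtracted): ⌀10, A = 78.54 mm², x = 210 mm, Ī = 490.87 mm⁴.
By symmetry the centroid is at mid-width, x̄ = 140 mm.
Transfer each piece to the centroidal y-axis using Ī + A·d² with d = x − 140:
  plate: d = 0 mm → contributes +100 613 333 mm⁴
  hole 1: d = -70 mm → contributes −385 336 mm⁴
  hole 2: d = 0 mm → contributes −490.87 mm⁴
  hole 3: d = 70 mm → contributes −385 336 mm⁴
Total I = 99 842 171 mm⁴.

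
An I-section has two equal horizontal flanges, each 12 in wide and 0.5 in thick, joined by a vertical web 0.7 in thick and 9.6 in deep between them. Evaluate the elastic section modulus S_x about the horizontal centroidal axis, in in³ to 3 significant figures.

S_x ≈ 67.5 in³

Treat the section as a set of non-overlapping primitives; coordinates are from the bounding-box lower-left.
Bottom flange: 12 × 0.5, A = 6 in², y = 0.25 in, Ī = 0.125 in⁴.
Web: 0.7 × 9.6, A = 6.72 in², y = 5.3 in, Ī = 51.61 in⁴.
Top flange: 12 × 0.5, A = 6 in², y = 10.35 in, Ī = 0.125 in⁴.
By symmetry the centroid is at mid-height, ȳ = 5.3 in.
Transfer each piece to the horizontal centroidal axis using Ī + A·d² with d = y − 5.3:
  bottom flange: d = -5.05 in → contributes +153.14 in⁴
  web: d = 0 in → contributes +51.61 in⁴
  top flange: d = 5.05 in → contributes +153.14 in⁴
Total I = 357.89 in⁴.
Extreme fibre distance c = 5.3 in; S = I/c = 67.526 in³.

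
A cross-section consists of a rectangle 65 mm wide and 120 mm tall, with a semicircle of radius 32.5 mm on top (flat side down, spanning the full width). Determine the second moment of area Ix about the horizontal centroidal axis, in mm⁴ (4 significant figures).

Ix ≈ 1.693 × 10⁷ mm⁴

Break the section into simple shapes (no overlaps), measuring from the bottom-left corner of the bounding box.
Rectangular body: 65 × 120, A = 7 800 mm², y = 60 mm, Ī = 9 360 000 mm⁴.
Semicircular cap: semicircle r = 32.5, A = 1659.15 mm², y = 133.793 mm, Ī = 122 452 mm⁴.
Centroid: ȳ = ΣA·y / ΣA = 72.9435 mm.
Transfer each piece to the horizontal centroidal axis using Ī + A·d² with d = y − 72.9435:
  rectangular body: d = -12.9435 mm → contributes +10 666 768 mm⁴
  semicircular cap: d = 60.8499 mm → contributes +6 265 821 mm⁴
Total I = 16 932 590 mm⁴.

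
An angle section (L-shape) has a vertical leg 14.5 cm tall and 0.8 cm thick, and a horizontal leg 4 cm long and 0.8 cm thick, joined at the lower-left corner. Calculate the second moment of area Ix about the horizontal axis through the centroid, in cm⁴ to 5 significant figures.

Decompose the section into non-overlapping parts with the origin at the bottom-left of its bounding rectangle.
Vertical leg: 0.8 × 14.5, A = 11.6 cm², y = 7.25 cm, Ī = 203.2417 cm⁴.
Horizontal leg (remainder): 3.2 × 0.8, A = 2.56 cm², y = 0.4 cm, Ī = 0.1365333 cm⁴.
Centroid: ȳ = ΣA·y / ΣA = 6.011582 cm.
Transfer each piece to the horizontal axis through the centroid using Ī + A·d² with d = y − 6.011582:
  vertical leg: d = 1.238418 cm → contributes +221.0323 cm⁴
  horizontal leg (remainder): d = -5.611582 cm → contributes +80.75055 cm⁴
Total I = 301.7829 cm⁴.

Ix ≈ 301.78 cm⁴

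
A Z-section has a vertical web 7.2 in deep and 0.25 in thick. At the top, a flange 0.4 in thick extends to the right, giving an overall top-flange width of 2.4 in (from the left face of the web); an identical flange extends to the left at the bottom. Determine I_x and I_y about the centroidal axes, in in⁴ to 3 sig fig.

I_x ≈ 27.7 in⁴, I_y ≈ 3.15 in⁴

Decompose the section into non-overlapping parts with the origin at the bottom-left of its bounding rectangle.
Web: 0.25 × 7.2, A = 1.8 in², y = 3.6 in, Ī = 7.776 in⁴.
Top flange (beyond web): 2.15 × 0.4, A = 0.86 in², y = 7 in, Ī = 0.011467 in⁴.
Bottom flange (beyond web): 2.15 × 0.4, A = 0.86 in², y = 0.2 in, Ī = 0.011467 in⁴.
Centroid: ȳ = ΣA·y / ΣA = 3.6 in.
Transfer each piece to the centroidal x-axis using Ī + A·d² with d = y − 3.6:
  web: d = 0 in → contributes +7.776 in⁴
  top flange (beyond web): d = 3.4 in → contributes +9.9531 in⁴
  bottom flange (beyond web): d = -3.4 in → contributes +9.9531 in⁴
Total I = 27.682 in⁴.
For the y-axis: x̄ = 2.275 in.
Repeating about the centroidal y-axis gives I_y = 3.1487 in⁴.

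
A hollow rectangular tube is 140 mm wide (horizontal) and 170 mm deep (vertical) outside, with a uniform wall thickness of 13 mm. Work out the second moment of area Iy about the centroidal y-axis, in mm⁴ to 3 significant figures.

Iy ≈ 2.11 × 10⁷ mm⁴

Break the section into simple shapes (no overlaps), measuring from the bottom-left corner of the bounding box.
Outer rectangle: 140 × 170, A = 23 800 mm², x = 70 mm, Ī = 38 873 333 mm⁴.
Inner void (subtracted): 114 × 144, A = 16 416 mm², x = 70 mm, Ī = 17 778 528 mm⁴.
By symmetry the centroid is at mid-width, x̄ = 70 mm.
All pieces are centred on the centroidal y-axis, so I = ΣĪ (holes subtracted) = 21 094 805 mm⁴.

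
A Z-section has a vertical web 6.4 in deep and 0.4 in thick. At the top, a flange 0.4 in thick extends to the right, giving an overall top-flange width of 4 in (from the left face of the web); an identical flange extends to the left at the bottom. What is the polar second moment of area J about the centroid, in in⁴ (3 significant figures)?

J ≈ 49.4 in⁴

Treat the section as a set of non-overlapping primitives; coordinates are from the bounding-box lower-left.
Web: 0.4 × 6.4, A = 2.56 in², y = 3.2 in, Ī = 8.7381 in⁴.
Top flange (beyond web): 3.6 × 0.4, A = 1.44 in², y = 6.2 in, Ī = 0.0192 in⁴.
Bottom flange (beyond web): 3.6 × 0.4, A = 1.44 in², y = 0.2 in, Ī = 0.0192 in⁴.
Centroid: ȳ = ΣA·y / ΣA = 3.2 in.
Transfer each piece to the centroidal x-axis using Ī + A·d² with d = y − 3.2:
  web: d = 0 in → contributes +8.7381 in⁴
  top flange (beyond web): d = 3 in → contributes +12.979 in⁴
  bottom flange (beyond web): d = -3 in → contributes +12.979 in⁴
Total I = 34.697 in⁴.
For the y-axis: x̄ = 3.8 in.
Repeating about the centroidal y-axis gives I_y = 14.665 in⁴.
Polar second moment: J = I_x + I_y = 49.361 in⁴.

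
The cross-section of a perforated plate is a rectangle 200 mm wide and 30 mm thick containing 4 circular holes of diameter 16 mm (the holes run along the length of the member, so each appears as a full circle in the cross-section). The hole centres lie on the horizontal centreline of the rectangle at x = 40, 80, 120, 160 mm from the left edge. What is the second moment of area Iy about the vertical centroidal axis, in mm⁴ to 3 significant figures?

Iy ≈ 1.84 × 10⁷ mm⁴

Split into non-overlapping primitives; take the origin at the lower-left of the bounding box.
Plate: 200 × 30, A = 6 000 mm², x = 100 mm, Ī = 20 000 000 mm⁴.
Hole 1 (subtracted): ⌀16, A = 201.06 mm², x = 40 mm, Ī = 3 217 mm⁴.
Hole 2 (subtracted): ⌀16, A = 201.06 mm², x = 80 mm, Ī = 3 217 mm⁴.
Hole 3 (subtracted): ⌀16, A = 201.06 mm², x = 120 mm, Ī = 3 217 mm⁴.
Hole 4 (subtracted): ⌀16, A = 201.06 mm², x = 160 mm, Ī = 3 217 mm⁴.
By symmetry the centroid is at mid-width, x̄ = 100 mm.
Transfer each piece to the vertical centroidal axis using Ī + A·d² with d = x − 100:
  plate: d = 0 mm → contributes +20 000 000 mm⁴
  hole 1: d = -60 mm → contributes −727 040 mm⁴
  hole 2: d = -20 mm → contributes −83 642 mm⁴
  hole 3: d = 20 mm → contributes −83 642 mm⁴
  hole 4: d = 60 mm → contributes −727 040 mm⁴
Total I = 18 378 637 mm⁴.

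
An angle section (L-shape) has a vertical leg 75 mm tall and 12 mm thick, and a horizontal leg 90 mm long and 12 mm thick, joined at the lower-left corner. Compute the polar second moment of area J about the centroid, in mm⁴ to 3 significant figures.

J ≈ 2.30 × 10⁶ mm⁴

Treat the section as a set of non-overlapping primitives; coordinates are from the bounding-box lower-left.
Vertical leg: 12 × 75, A = 900 mm², y = 37.5 mm, Ī = 421 875 mm⁴.
Horizontal leg (remainder): 78 × 12, A = 936 mm², y = 6 mm, Ī = 11 232 mm⁴.
Centroid: ȳ = ΣA·y / ΣA = 21.441 mm.
Transfer each piece to the centroidal x-axis using Ī + A·d² with d = y − 21.441:
  vertical leg: d = 16.059 mm → contributes +653 972 mm⁴
  horizontal leg (remainder): d = -15.441 mm → contributes +234 402 mm⁴
Total I = 888 375 mm⁴.
For the y-axis: x̄ = 28.941 mm.
Repeating about the centroidal y-axis gives I_y = 1 414 470 mm⁴.
Polar second moment: J = I_x + I_y = 2 302 844 mm⁴.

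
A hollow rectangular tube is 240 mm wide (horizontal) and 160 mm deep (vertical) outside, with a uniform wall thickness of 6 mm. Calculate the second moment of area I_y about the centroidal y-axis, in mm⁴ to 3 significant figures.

Decompose the section into non-overlapping parts with the origin at the bottom-left of its bounding rectangle.
Outer rectangle: 240 × 160, A = 38 400 mm², x = 120 mm, Ī = 184 320 000 mm⁴.
Inner void (subtracted): 228 × 148, A = 33 744 mm², x = 120 mm, Ī = 146 179 008 mm⁴.
By symmetry the centroid is at mid-width, x̄ = 120 mm.
All pieces are centred on the centroidal y-axis, so I = ΣĪ (holes subtracted) = 38 140 992 mm⁴.

I_y ≈ 3.81 × 10⁷ mm⁴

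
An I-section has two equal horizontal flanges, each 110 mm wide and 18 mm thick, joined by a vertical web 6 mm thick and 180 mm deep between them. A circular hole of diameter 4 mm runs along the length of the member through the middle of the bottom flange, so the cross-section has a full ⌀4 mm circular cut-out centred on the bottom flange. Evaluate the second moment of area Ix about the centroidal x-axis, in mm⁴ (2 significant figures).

Split into non-overlapping primitives; take the origin at the lower-left of the bounding box.
Bottom flange: 110 × 18, A = 1 980 mm², y = 9 mm, Ī = 53 460 mm⁴.
Web: 6 × 180, A = 1 080 mm², y = 108 mm, Ī = 2 916 000 mm⁴.
Top flange: 110 × 18, A = 1 980 mm², y = 207 mm, Ī = 53 460 mm⁴.
Hole (subtracted): ⌀4, A = 12.57 mm², y = 9 mm, Ī = 12.57 mm⁴.
Centroid: ȳ = ΣA·y / ΣA = 108.2 mm.
Transfer each piece to the centroidal x-axis using Ī + A·d² with d = y − 108.2:
  bottom flange: d = -99.25 mm → contributes +19 556 574 mm⁴
  web: d = -0.2475 mm → contributes +2 916 066 mm⁴
  top flange: d = 98.75 mm → contributes +19 362 548 mm⁴
  hole: d = -99.25 mm → contributes −123 792 mm⁴
Total I = 41 711 397 mm⁴.

Ix ≈ 4.2 × 10⁷ mm⁴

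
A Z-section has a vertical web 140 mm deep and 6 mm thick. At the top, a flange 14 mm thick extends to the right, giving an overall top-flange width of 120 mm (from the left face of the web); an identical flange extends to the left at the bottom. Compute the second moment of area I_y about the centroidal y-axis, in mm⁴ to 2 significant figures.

I_y ≈ 1.5 × 10⁷ mm⁴

Break the section into simple shapes (no overlaps), measuring from the bottom-left corner of the bounding box.
Web: 6 × 140, A = 840 mm², x = 117 mm, Ī = 2 520 mm⁴.
Top flange (beyond web): 114 × 14, A = 1 596 mm², x = 177 mm, Ī = 1 728 468 mm⁴.
Bottom flange (beyond web): 114 × 14, A = 1 596 mm², x = 57 mm, Ī = 1 728 468 mm⁴.
Centroid: x̄ = ΣA·x / ΣA = 117 mm.
Transfer each piece to the centroidal y-axis using Ī + A·d² with d = x − 117:
  web: d = 0 mm → contributes +2 520 mm⁴
  top flange (beyond web): d = 60 mm → contributes +7 474 068 mm⁴
  bottom flange (beyond web): d = -60 mm → contributes +7 474 068 mm⁴
Total I = 14 950 656 mm⁴.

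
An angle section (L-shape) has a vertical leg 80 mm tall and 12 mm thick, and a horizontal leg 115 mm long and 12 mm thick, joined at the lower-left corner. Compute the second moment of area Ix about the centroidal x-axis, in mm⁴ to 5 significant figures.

Ix ≈ 1.1515 × 10⁶ mm⁴

Treat the section as a set of non-overlapping primitives; coordinates are from the bounding-box lower-left.
Vertical leg: 12 × 80, A = 960 mm², y = 40 mm, Ī = 512 000 mm⁴.
Horizontal leg (remainder): 103 × 12, A = 1 236 mm², y = 6 mm, Ī = 14 832 mm⁴.
Centroid: ȳ = ΣA·y / ΣA = 20.86339 mm.
Transfer each piece to the centroidal x-axis using Ī + A·d² with d = y − 20.86339:
  vertical leg: d = 19.13661 mm → contributes +863561.5 mm⁴
  horizontal leg (remainder): d = -14.86339 mm → contributes +287889.5 mm⁴
Total I = 1 151 451 mm⁴.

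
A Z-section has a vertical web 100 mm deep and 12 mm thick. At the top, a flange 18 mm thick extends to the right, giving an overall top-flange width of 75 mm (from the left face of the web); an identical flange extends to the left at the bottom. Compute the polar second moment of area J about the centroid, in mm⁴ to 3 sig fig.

J ≈ 8.83 × 10⁶ mm⁴

Decompose the section into non-overlapping parts with the origin at the bottom-left of its bounding rectangle.
Web: 12 × 100, A = 1 200 mm², y = 50 mm, Ī = 1 000 000 mm⁴.
Top flange (beyond web): 63 × 18, A = 1 134 mm², y = 91 mm, Ī = 30 618 mm⁴.
Bottom flange (beyond web): 63 × 18, A = 1 134 mm², y = 9 mm, Ī = 30 618 mm⁴.
Centroid: ȳ = ΣA·y / ΣA = 50 mm.
Transfer each piece to the centroidal x-axis using Ī + A·d² with d = y − 50:
  web: d = 0 mm → contributes +1 000 000 mm⁴
  top flange (beyond web): d = 41 mm → contributes +1 936 872 mm⁴
  bottom flange (beyond web): d = -41 mm → contributes +1 936 872 mm⁴
Total I = 4 873 744 mm⁴.
For the y-axis: x̄ = 69 mm.
Repeating about the centroidal y-axis gives I_y = 3 953 916 mm⁴.
Polar second moment: J = I_x + I_y = 8 827 660 mm⁴.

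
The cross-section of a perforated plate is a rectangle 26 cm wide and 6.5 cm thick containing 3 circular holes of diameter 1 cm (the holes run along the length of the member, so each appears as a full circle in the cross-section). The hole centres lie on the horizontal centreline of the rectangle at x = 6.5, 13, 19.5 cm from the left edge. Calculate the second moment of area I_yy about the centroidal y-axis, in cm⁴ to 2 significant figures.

I_yy ≈ 9500 cm⁴

Decompose the section into non-overlapping parts with the origin at the bottom-left of its bounding rectangle.
Plate: 26 × 6.5, A = 169 cm², x = 13 cm, Ī = 9 520 cm⁴.
Hole 1 (subtracted): ⌀1, A = 0.7854 cm², x = 6.5 cm, Ī = 0.04909 cm⁴.
Hole 2 (subtracted): ⌀1, A = 0.7854 cm², x = 13 cm, Ī = 0.04909 cm⁴.
Hole 3 (subtracted): ⌀1, A = 0.7854 cm², x = 19.5 cm, Ī = 0.04909 cm⁴.
By symmetry the centroid is at mid-width, x̄ = 13 cm.
Transfer each piece to the centroidal y-axis using Ī + A·d² with d = x − 13:
  plate: d = 0 cm → contributes +9 520 cm⁴
  hole 1: d = -6.5 cm → contributes −33.23 cm⁴
  hole 2: d = 0 cm → contributes −0.04909 cm⁴
  hole 3: d = 6.5 cm → contributes −33.23 cm⁴
Total I = 9 454 cm⁴.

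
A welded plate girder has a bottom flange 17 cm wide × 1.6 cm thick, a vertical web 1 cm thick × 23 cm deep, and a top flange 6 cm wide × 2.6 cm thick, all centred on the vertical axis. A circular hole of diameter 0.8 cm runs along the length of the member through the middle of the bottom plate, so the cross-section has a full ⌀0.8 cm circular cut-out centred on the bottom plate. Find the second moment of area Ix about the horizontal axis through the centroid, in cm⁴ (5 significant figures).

Ix ≈ 7369.8 cm⁴

Split into non-overlapping primitives; take the origin at the lower-left of the bounding box.
Bottom plate: 17 × 1.6, A = 27.2 cm², y = 0.8 cm, Ī = 5.802667 cm⁴.
Web plate: 1 × 23, A = 23 cm², y = 13.1 cm, Ī = 1013.917 cm⁴.
Top plate: 6 × 2.6, A = 15.6 cm², y = 25.9 cm, Ī = 8.788 cm⁴.
Hole (subtracted): ⌀0.8, A = 0.5026548 cm², y = 0.8 cm, Ī = 0.02010619 cm⁴.
Centroid: ȳ = ΣA·y / ΣA = 11.12906 cm.
Transfer each piece to the horizontal axis through the centroid using Ī + A·d² with d = y − 11.12906:
  bottom plate: d = -10.32906 cm → contributes +2907.755 cm⁴
  web plate: d = 1.970943 cm → contributes +1103.263 cm⁴
  top plate: d = 14.77094 cm → contributes +3412.408 cm⁴
  hole: d = -10.32906 cm → contributes −53.64806 cm⁴
Total I = 7369.777 cm⁴.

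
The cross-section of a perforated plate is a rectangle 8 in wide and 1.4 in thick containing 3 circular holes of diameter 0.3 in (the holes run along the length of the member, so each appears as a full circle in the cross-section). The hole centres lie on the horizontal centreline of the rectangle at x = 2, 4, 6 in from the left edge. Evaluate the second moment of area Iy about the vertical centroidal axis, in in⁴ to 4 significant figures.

Iy ≈ 59.17 in⁴

Treat the section as a set of non-overlapping primitives; coordinates are from the bounding-box lower-left.
Plate: 8 × 1.4, A = 11.2 in², x = 4 in, Ī = 59.7333 in⁴.
Hole 1 (subtracted): ⌀0.3, A = 0.0706858 in², x = 2 in, Ī = 0.000397608 in⁴.
Hole 2 (subtracted): ⌀0.3, A = 0.0706858 in², x = 4 in, Ī = 0.000397608 in⁴.
Hole 3 (subtracted): ⌀0.3, A = 0.0706858 in², x = 6 in, Ī = 0.000397608 in⁴.
By symmetry the centroid is at mid-width, x̄ = 4 in.
Transfer each piece to the vertical centroidal axis using Ī + A·d² with d = x − 4:
  plate: d = 0 in → contributes +59.7333 in⁴
  hole 1: d = -2 in → contributes −0.283141 in⁴
  hole 2: d = 0 in → contributes −0.000397608 in⁴
  hole 3: d = 2 in → contributes −0.283141 in⁴
Total I = 59.1667 in⁴.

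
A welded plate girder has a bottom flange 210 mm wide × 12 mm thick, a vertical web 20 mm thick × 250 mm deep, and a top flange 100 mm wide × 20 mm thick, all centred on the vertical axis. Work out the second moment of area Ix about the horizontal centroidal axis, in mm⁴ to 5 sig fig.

Treat the section as a set of non-overlapping primitives; coordinates are from the bounding-box lower-left.
Bottom plate: 210 × 12, A = 2 520 mm², y = 6 mm, Ī = 30 240 mm⁴.
Web plate: 20 × 250, A = 5 000 mm², y = 137 mm, Ī = 26 041 667 mm⁴.
Top plate: 100 × 20, A = 2 000 mm², y = 272 mm, Ī = 66666.67 mm⁴.
Centroid: ȳ = ΣA·y / ΣA = 130.6849 mm.
Transfer each piece to the horizontal centroidal axis using Ī + A·d² with d = y − 130.6849:
  bottom plate: d = -124.6849 mm → contributes +39 206 961 mm⁴
  web plate: d = 6.315126 mm → contributes +26 241 071 mm⁴
  top plate: d = 141.3151 mm → contributes +40 006 596 mm⁴
Total I = 105 454 628 mm⁴.

Ix ≈ 1.0545 × 10⁸ mm⁴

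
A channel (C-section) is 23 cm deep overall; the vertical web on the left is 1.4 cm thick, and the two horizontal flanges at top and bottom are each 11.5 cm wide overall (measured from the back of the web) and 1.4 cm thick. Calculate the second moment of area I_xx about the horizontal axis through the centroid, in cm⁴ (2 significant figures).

I_xx ≈ 4700 cm⁴

Treat the section as a set of non-overlapping primitives; coordinates are from the bounding-box lower-left.
Web: 1.4 × 23, A = 32.2 cm², y = 11.5 cm, Ī = 1 419 cm⁴.
Top flange (beyond web): 10.1 × 1.4, A = 14.14 cm², y = 22.3 cm, Ī = 2.31 cm⁴.
Bottom flange (beyond web): 10.1 × 1.4, A = 14.14 cm², y = 0.7 cm, Ī = 2.31 cm⁴.
By symmetry the centroid is at mid-height, ȳ = 11.5 cm.
Transfer each piece to the horizontal axis through the centroid using Ī + A·d² with d = y − 11.5:
  web: d = 0 cm → contributes +1 419 cm⁴
  top flange (beyond web): d = 10.8 cm → contributes +1 652 cm⁴
  bottom flange (beyond web): d = -10.8 cm → contributes +1 652 cm⁴
Total I = 4 723 cm⁴.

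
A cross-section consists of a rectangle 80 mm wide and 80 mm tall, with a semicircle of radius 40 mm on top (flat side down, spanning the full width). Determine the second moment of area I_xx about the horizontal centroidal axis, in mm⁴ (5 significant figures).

I_xx ≈ 9.5527 × 10⁶ mm⁴

Split into non-overlapping primitives; take the origin at the lower-left of the bounding box.
Rectangular body: 80 × 80, A = 6 400 mm², y = 40 mm, Ī = 3 413 333 mm⁴.
Semicircular cap: semicircle r = 40, A = 2513.274 mm², y = 96.97653 mm, Ī = 280977.8 mm⁴.
Centroid: ȳ = ΣA·y / ΣA = 56.06566 mm.
Transfer each piece to the horizontal centroidal axis using Ī + A·d² with d = y − 56.06566:
  rectangular body: d = -16.06566 mm → contributes +5 065 208 mm⁴
  semicircular cap: d = 40.91087 mm → contributes +4 487 442 mm⁴
Total I = 9 552 650 mm⁴.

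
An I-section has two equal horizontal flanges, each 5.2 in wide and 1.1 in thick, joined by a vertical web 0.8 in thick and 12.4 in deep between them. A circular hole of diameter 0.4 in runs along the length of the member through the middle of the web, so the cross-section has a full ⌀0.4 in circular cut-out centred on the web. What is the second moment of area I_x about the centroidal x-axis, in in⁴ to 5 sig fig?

I_x ≈ 649.50 in⁴

Break the section into simple shapes (no overlaps), measuring from the bottom-left corner of the bounding box.
Bottom flange: 5.2 × 1.1, A = 5.72 in², y = 0.55 in, Ī = 0.5767667 in⁴.
Web: 0.8 × 12.4, A = 9.92 in², y = 7.3 in, Ī = 127.1083 in⁴.
Top flange: 5.2 × 1.1, A = 5.72 in², y = 14.05 in, Ī = 0.5767667 in⁴.
Hole (subtracted): ⌀0.4, A = 0.1256637 in², y = 7.3 in, Ī = 0.001256637 in⁴.
By symmetry the centroid is at mid-height, ȳ = 7.3 in.
Transfer each piece to the centroidal x-axis using Ī + A·d² with d = y − 7.3:
  bottom flange: d = -6.75 in → contributes +261.1943 in⁴
  web: d = 0 in → contributes +127.1083 in⁴
  top flange: d = 6.75 in → contributes +261.1943 in⁴
  hole: d = 0 in → contributes −0.001256637 in⁴
Total I = 649.4955 in⁴.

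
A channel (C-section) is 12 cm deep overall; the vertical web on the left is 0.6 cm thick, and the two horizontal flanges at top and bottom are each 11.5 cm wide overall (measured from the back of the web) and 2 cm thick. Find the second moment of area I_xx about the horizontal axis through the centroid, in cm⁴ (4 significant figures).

Decompose the section into non-overlapping parts with the origin at the bottom-left of its bounding rectangle.
Web: 0.6 × 12, A = 7.2 cm², y = 6 cm, Ī = 86.4 cm⁴.
Top flange (beyond web): 10.9 × 2, A = 21.8 cm², y = 11 cm, Ī = 7.26667 cm⁴.
Bottom flange (beyond web): 10.9 × 2, A = 21.8 cm², y = 1 cm, Ī = 7.26667 cm⁴.
By symmetry the centroid is at mid-height, ȳ = 6 cm.
Transfer each piece to the horizontal axis through the centroid using Ī + A·d² with d = y − 6:
  web: d = 0 cm → contributes +86.4 cm⁴
  top flange (beyond web): d = 5 cm → contributes +552.267 cm⁴
  bottom flange (beyond web): d = -5 cm → contributes +552.267 cm⁴
Total I = 1190.93 cm⁴.

I_xx ≈ 1191 cm⁴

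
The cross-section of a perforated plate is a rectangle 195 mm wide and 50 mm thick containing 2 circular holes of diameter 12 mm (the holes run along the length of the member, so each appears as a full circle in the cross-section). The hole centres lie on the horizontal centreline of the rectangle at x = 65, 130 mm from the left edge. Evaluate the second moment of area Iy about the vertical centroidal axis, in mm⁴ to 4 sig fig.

Iy ≈ 3.065 × 10⁷ mm⁴

Break the section into simple shapes (no overlaps), measuring from the bottom-left corner of the bounding box.
Plate: 195 × 50, A = 9 750 mm², x = 97.5 mm, Ī = 30 895 313 mm⁴.
Hole 1 (subtracted): ⌀12, A = 113.097 mm², x = 65 mm, Ī = 1017.88 mm⁴.
Hole 2 (subtracted): ⌀12, A = 113.097 mm², x = 130 mm, Ī = 1017.88 mm⁴.
By symmetry the centroid is at mid-width, x̄ = 97.5 mm.
Transfer each piece to the vertical centroidal axis using Ī + A·d² with d = x − 97.5:
  plate: d = 0 mm → contributes +30 895 313 mm⁴
  hole 1: d = -32.5 mm → contributes −120 477 mm⁴
  hole 2: d = 32.5 mm → contributes −120 477 mm⁴
Total I = 30 654 359 mm⁴.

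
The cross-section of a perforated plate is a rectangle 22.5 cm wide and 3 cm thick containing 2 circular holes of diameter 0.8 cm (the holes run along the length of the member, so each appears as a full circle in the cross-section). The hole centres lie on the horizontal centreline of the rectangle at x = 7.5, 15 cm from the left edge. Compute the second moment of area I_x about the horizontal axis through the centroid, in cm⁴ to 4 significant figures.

Treat the section as a set of non-overlapping primitives; coordinates are from the bounding-box lower-left.
Plate: 22.5 × 3, A = 67.5 cm², y = 1.5 cm, Ī = 50.625 cm⁴.
Hole 1 (subtracted): ⌀0.8, A = 0.502655 cm², y = 1.5 cm, Ī = 0.0201062 cm⁴.
Hole 2 (subtracted): ⌀0.8, A = 0.502655 cm², y = 1.5 cm, Ī = 0.0201062 cm⁴.
By symmetry the centroid is at mid-height, ȳ = 1.5 cm.
All pieces are centred on the horizontal axis through the centroid, so I = ΣĪ (holes subtracted) = 50.5848 cm⁴.

I_x ≈ 50.58 cm⁴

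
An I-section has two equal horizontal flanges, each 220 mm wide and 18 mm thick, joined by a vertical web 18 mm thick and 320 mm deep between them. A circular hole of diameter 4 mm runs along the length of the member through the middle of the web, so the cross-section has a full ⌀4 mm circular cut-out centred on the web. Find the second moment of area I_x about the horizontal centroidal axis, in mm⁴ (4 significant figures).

I_x ≈ 2.756 × 10⁸ mm⁴

Treat the section as a set of non-overlapping primitives; coordinates are from the bounding-box lower-left.
Bottom flange: 220 × 18, A = 3 960 mm², y = 9 mm, Ī = 106 920 mm⁴.
Web: 18 × 320, A = 5 760 mm², y = 178 mm, Ī = 49 152 000 mm⁴.
Top flange: 220 × 18, A = 3 960 mm², y = 347 mm, Ī = 106 920 mm⁴.
Hole (subtracted): ⌀4, A = 12.5664 mm², y = 178 mm, Ī = 12.5664 mm⁴.
By symmetry the centroid is at mid-height, ȳ = 178 mm.
Transfer each piece to the horizontal centroidal axis using Ī + A·d² with d = y − 178:
  bottom flange: d = -169 mm → contributes +113 208 480 mm⁴
  web: d = 0 mm → contributes +49 152 000 mm⁴
  top flange: d = 169 mm → contributes +113 208 480 mm⁴
  hole: d = 0 mm → contributes −12.5664 mm⁴
Total I = 275 568 947 mm⁴.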